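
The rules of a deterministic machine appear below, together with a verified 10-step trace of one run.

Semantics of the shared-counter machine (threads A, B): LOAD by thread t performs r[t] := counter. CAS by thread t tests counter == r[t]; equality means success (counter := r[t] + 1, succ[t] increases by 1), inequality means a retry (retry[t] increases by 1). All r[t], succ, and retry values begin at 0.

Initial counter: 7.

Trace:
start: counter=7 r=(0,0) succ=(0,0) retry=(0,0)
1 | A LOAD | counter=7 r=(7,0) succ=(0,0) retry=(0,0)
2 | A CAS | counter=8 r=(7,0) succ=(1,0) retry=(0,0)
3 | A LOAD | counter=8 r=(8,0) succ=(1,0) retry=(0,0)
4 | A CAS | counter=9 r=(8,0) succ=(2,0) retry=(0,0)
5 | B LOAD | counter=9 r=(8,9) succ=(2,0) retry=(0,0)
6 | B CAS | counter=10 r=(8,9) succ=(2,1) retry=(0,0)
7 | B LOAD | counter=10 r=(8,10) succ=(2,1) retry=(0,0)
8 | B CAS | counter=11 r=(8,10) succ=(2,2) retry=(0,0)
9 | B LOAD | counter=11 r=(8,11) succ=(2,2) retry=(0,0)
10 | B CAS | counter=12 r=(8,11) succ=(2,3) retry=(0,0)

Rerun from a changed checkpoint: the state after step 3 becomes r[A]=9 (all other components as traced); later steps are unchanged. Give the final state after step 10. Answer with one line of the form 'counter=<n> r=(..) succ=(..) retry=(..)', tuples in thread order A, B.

counter=11 r=(9,10) succ=(1,3) retry=(1,0)

state after step 3 := counter=8 r=(9,0) succ=(1,0) retry=(0,0)
4 | A CAS | counter=8 r=(9,0) succ=(1,0) retry=(1,0)
5 | B LOAD | counter=8 r=(9,8) succ=(1,0) retry=(1,0)
6 | B CAS | counter=9 r=(9,8) succ=(1,1) retry=(1,0)
7 | B LOAD | counter=9 r=(9,9) succ=(1,1) retry=(1,0)
8 | B CAS | counter=10 r=(9,9) succ=(1,2) retry=(1,0)
9 | B LOAD | counter=10 r=(9,10) succ=(1,2) retry=(1,0)
10 | B CAS | counter=11 r=(9,10) succ=(1,3) retry=(1,0)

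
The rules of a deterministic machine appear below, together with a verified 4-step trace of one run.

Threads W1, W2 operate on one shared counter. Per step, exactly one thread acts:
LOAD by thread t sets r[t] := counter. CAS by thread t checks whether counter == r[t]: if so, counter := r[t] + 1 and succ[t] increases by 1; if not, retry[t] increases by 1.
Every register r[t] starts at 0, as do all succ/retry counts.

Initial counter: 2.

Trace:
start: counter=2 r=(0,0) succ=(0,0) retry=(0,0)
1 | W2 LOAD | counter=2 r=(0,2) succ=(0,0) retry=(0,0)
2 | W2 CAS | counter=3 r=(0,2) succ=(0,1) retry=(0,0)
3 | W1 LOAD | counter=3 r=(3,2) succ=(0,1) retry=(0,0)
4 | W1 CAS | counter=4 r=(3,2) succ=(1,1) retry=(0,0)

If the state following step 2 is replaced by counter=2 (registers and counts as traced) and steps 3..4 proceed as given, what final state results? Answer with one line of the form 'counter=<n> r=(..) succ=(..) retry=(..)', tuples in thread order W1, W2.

state after step 2 := counter=2 r=(0,2) succ=(0,1) retry=(0,0)
3 | W1 LOAD | counter=2 r=(2,2) succ=(0,1) retry=(0,0)
4 | W1 CAS | counter=3 r=(2,2) succ=(1,1) retry=(0,0)

counter=3 r=(2,2) succ=(1,1) retry=(0,0)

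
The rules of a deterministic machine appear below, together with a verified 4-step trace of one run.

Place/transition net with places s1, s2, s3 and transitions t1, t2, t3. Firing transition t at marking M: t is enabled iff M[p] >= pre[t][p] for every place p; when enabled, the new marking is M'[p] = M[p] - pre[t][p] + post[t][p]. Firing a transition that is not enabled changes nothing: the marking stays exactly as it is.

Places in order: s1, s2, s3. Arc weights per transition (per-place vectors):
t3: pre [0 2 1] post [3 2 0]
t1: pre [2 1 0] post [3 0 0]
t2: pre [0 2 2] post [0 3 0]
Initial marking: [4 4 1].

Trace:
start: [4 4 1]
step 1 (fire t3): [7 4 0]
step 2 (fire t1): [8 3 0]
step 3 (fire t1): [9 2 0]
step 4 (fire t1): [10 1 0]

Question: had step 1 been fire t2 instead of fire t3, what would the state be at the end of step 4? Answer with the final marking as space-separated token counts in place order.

7 1 1

(re-executing from step 1 with the substitution; state before step 1: [4 4 1])
step 1 (fire t2): [4 4 1]
step 2 (fire t1): [5 3 1]
step 3 (fire t1): [6 2 1]
step 4 (fire t1): [7 1 1]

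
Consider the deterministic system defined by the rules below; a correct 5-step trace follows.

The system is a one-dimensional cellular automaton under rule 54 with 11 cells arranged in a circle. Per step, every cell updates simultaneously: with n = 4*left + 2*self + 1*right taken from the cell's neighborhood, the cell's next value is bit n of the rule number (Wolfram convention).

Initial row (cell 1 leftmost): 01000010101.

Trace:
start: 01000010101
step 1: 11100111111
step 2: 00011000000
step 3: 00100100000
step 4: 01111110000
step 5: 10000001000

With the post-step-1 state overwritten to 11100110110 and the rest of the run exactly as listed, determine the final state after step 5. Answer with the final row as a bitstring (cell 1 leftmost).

10000100000

state after step 1 := 11100110110
step 2: 00011001001
step 3: 10100111111
step 4: 01111000000
step 5: 10000100000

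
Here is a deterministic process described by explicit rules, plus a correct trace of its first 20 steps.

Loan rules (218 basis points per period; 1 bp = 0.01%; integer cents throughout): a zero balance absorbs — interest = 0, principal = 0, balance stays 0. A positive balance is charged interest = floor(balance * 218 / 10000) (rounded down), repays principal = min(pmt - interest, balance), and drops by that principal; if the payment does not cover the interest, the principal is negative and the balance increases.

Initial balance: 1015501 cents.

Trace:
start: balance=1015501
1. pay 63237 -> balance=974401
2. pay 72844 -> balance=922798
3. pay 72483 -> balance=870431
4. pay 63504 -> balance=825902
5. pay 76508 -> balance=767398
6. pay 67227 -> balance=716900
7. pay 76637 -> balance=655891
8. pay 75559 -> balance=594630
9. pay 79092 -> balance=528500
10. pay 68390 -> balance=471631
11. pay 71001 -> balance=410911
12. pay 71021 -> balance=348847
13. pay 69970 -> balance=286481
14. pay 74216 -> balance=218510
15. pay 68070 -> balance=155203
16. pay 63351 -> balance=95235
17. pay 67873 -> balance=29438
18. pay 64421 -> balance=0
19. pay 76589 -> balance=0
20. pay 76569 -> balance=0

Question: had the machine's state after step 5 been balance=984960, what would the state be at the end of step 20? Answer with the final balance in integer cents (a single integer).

state after step 5 := balance=984960
6. pay 67227 -> balance=939205
7. pay 76637 -> balance=883042
8. pay 75559 -> balance=826733
9. pay 79092 -> balance=765663
10. pay 68390 -> balance=713964
11. pay 71001 -> balance=658527
12. pay 71021 -> balance=601861
13. pay 69970 -> balance=545011
14. pay 74216 -> balance=482676
15. pay 68070 -> balance=425128
16. pay 63351 -> balance=371044
17. pay 67873 -> balance=311259
18. pay 64421 -> balance=253623
19. pay 76589 -> balance=182562
20. pay 76569 -> balance=109972

109972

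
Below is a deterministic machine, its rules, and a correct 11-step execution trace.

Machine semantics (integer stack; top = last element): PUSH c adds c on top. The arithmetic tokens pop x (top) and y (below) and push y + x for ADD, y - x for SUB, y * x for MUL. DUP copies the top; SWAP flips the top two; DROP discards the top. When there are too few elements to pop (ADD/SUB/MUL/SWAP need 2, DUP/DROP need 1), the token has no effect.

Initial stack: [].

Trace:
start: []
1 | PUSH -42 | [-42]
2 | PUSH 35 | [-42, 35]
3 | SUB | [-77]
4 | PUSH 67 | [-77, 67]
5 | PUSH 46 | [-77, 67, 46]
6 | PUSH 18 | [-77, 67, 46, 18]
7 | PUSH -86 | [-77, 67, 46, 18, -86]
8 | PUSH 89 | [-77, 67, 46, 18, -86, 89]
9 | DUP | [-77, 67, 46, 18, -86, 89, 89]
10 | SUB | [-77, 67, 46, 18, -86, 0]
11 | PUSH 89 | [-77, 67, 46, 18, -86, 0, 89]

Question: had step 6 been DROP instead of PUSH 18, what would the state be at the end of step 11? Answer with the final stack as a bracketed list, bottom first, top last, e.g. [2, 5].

(re-executing from step 6 with the substitution; state before step 6: [-77, 67, 46])
6 | DROP | [-77, 67]
7 | PUSH -86 | [-77, 67, -86]
8 | PUSH 89 | [-77, 67, -86, 89]
9 | DUP | [-77, 67, -86, 89, 89]
10 | SUB | [-77, 67, -86, 0]
11 | PUSH 89 | [-77, 67, -86, 0, 89]

[-77, 67, -86, 0, 89]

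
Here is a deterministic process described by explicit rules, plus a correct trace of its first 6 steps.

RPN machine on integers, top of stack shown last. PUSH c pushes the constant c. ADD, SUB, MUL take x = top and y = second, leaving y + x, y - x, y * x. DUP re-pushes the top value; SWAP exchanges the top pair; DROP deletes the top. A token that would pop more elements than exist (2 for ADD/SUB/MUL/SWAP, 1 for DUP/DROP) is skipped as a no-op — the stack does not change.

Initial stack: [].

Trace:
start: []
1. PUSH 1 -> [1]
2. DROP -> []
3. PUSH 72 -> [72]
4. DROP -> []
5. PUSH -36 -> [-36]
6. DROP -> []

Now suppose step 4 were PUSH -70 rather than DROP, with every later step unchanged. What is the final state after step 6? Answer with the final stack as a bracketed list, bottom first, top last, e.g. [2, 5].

(re-executing from step 4 with the substitution; state before step 4: [72])
4. PUSH -70 -> [72, -70]
5. PUSH -36 -> [72, -70, -36]
6. DROP -> [72, -70]

[72, -70]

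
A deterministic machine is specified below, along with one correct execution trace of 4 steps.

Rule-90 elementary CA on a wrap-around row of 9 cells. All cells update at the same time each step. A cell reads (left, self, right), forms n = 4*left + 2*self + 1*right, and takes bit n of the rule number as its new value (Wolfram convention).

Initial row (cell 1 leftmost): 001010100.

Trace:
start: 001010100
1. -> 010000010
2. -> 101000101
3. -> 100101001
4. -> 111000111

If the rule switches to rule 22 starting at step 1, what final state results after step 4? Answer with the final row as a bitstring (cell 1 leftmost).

(re-executing steps 1..4 under rule 22; state before step 1: 001010100)
1. -> 011010110
2. -> 100010001
3. -> 010111010
4. -> 110000011

110000011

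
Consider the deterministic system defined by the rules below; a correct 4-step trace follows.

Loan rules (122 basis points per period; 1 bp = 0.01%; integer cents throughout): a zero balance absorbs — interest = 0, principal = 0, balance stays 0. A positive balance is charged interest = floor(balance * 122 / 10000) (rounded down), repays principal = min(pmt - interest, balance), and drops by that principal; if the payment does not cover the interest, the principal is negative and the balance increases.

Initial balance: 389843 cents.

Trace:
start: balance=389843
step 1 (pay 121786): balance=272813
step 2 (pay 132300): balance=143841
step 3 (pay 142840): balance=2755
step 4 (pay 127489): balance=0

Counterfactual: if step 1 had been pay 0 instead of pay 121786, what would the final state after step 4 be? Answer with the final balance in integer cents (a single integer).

(re-executing from step 1 with the substitution; state before step 1: balance=389843)
step 1 (pay 0): balance=394599
step 2 (pay 132300): balance=267113
step 3 (pay 142840): balance=127531
step 4 (pay 127489): balance=1597

1597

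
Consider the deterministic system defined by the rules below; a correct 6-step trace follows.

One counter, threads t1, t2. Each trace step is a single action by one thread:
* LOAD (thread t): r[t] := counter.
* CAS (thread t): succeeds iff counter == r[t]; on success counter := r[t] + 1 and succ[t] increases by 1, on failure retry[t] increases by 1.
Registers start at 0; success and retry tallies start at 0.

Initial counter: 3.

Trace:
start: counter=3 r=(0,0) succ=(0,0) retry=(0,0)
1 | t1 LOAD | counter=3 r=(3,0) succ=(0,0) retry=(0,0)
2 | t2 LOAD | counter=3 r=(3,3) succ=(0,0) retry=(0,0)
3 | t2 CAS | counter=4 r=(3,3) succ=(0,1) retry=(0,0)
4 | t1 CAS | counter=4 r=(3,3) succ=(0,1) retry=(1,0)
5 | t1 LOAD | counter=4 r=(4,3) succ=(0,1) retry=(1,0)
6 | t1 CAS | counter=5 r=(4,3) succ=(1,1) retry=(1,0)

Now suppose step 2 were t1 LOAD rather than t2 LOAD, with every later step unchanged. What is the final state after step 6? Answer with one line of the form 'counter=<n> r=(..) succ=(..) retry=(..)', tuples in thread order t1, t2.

counter=5 r=(4,0) succ=(2,0) retry=(0,1)

(re-executing from step 2 with the substitution; state before step 2: counter=3 r=(3,0) succ=(0,0) retry=(0,0))
2 | t1 LOAD | counter=3 r=(3,0) succ=(0,0) retry=(0,0)
3 | t2 CAS | counter=3 r=(3,0) succ=(0,0) retry=(0,1)
4 | t1 CAS | counter=4 r=(3,0) succ=(1,0) retry=(0,1)
5 | t1 LOAD | counter=4 r=(4,0) succ=(1,0) retry=(0,1)
6 | t1 CAS | counter=5 r=(4,0) succ=(2,0) retry=(0,1)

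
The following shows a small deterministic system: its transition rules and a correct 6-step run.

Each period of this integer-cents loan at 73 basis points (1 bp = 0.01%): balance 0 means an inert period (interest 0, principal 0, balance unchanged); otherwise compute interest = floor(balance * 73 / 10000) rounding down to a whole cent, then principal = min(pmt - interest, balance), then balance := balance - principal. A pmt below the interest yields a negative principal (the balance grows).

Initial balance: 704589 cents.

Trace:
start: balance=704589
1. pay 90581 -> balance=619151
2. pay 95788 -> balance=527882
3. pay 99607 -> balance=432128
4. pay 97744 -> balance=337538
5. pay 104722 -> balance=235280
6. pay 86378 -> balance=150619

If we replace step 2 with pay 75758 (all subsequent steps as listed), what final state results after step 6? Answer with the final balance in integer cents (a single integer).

(re-executing from step 2 with the substitution; state before step 2: balance=619151)
2. pay 75758 -> balance=547912
3. pay 99607 -> balance=452304
4. pay 97744 -> balance=357861
5. pay 104722 -> balance=255751
6. pay 86378 -> balance=171239

171239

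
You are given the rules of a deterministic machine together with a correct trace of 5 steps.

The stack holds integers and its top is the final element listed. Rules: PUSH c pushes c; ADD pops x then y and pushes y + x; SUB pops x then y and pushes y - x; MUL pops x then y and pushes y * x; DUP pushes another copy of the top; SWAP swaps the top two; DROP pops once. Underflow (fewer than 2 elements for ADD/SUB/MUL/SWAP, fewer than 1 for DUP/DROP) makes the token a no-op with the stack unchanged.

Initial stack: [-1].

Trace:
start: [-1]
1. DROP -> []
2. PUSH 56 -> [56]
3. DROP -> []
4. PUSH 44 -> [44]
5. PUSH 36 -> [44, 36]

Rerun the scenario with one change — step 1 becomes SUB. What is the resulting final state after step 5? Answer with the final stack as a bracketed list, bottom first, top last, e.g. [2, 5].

(re-executing from step 1 with the substitution; state before step 1: [-1])
1. SUB -> [-1]
2. PUSH 56 -> [-1, 56]
3. DROP -> [-1]
4. PUSH 44 -> [-1, 44]
5. PUSH 36 -> [-1, 44, 36]

[-1, 44, 36]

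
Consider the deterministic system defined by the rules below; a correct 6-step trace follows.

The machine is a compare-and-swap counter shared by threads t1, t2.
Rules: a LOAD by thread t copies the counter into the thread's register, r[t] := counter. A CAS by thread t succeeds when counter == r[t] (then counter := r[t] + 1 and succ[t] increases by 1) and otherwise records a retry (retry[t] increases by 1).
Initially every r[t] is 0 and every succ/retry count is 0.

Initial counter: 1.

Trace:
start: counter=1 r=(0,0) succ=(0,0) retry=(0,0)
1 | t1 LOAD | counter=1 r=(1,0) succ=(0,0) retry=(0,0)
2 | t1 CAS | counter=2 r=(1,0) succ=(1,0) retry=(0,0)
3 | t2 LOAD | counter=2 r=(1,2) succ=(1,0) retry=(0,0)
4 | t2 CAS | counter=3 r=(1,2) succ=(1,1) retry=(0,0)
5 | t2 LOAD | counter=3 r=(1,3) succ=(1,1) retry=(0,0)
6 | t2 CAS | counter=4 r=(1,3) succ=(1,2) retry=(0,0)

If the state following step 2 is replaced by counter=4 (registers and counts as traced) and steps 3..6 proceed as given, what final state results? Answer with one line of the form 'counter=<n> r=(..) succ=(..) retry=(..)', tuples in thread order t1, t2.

state after step 2 := counter=4 r=(1,0) succ=(1,0) retry=(0,0)
3 | t2 LOAD | counter=4 r=(1,4) succ=(1,0) retry=(0,0)
4 | t2 CAS | counter=5 r=(1,4) succ=(1,1) retry=(0,0)
5 | t2 LOAD | counter=5 r=(1,5) succ=(1,1) retry=(0,0)
6 | t2 CAS | counter=6 r=(1,5) succ=(1,2) retry=(0,0)

counter=6 r=(1,5) succ=(1,2) retry=(0,0)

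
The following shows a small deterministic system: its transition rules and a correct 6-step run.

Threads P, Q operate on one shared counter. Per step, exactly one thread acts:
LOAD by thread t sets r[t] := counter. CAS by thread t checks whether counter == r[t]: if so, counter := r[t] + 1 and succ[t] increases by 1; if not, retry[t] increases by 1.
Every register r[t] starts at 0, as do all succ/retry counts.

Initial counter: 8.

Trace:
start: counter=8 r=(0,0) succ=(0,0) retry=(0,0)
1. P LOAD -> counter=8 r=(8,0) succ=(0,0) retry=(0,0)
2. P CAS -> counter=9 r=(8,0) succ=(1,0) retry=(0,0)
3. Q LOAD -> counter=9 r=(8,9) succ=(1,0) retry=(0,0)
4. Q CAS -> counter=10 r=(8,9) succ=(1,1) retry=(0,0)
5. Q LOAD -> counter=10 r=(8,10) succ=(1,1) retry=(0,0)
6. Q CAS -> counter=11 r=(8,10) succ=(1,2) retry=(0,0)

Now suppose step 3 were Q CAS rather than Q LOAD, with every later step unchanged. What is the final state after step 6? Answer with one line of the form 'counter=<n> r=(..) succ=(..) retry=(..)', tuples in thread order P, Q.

counter=10 r=(8,9) succ=(1,1) retry=(0,2)

(re-executing from step 3 with the substitution; state before step 3: counter=9 r=(8,0) succ=(1,0) retry=(0,0))
3. Q CAS -> counter=9 r=(8,0) succ=(1,0) retry=(0,1)
4. Q CAS -> counter=9 r=(8,0) succ=(1,0) retry=(0,2)
5. Q LOAD -> counter=9 r=(8,9) succ=(1,0) retry=(0,2)
6. Q CAS -> counter=10 r=(8,9) succ=(1,1) retry=(0,2)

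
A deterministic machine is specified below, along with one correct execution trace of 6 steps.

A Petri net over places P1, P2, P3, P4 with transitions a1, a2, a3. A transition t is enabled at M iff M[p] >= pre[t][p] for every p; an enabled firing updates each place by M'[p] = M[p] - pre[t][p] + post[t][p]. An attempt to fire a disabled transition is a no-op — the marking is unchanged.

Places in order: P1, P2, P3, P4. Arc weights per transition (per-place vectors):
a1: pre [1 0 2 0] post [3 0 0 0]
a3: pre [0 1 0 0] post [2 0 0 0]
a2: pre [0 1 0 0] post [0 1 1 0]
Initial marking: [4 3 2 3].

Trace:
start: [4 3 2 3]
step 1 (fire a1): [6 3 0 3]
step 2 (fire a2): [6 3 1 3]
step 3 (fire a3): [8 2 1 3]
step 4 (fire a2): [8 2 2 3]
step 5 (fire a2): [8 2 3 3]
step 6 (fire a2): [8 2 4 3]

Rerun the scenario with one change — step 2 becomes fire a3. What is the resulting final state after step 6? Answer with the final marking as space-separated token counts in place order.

(re-executing from step 2 with the substitution; state before step 2: [6 3 0 3])
step 2 (fire a3): [8 2 0 3]
step 3 (fire a3): [10 1 0 3]
step 4 (fire a2): [10 1 1 3]
step 5 (fire a2): [10 1 2 3]
step 6 (fire a2): [10 1 3 3]

10 1 3 3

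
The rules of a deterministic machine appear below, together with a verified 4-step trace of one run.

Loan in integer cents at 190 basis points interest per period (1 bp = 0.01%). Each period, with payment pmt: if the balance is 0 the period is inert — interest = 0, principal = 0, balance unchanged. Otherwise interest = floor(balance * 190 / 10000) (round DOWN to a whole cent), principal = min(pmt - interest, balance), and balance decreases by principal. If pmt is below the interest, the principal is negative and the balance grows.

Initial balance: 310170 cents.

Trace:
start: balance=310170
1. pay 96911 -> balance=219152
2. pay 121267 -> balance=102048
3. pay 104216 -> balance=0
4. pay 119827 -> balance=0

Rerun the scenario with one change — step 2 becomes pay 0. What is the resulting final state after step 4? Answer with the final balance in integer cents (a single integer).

(re-executing from step 2 with the substitution; state before step 2: balance=219152)
2. pay 0 -> balance=223315
3. pay 104216 -> balance=123341
4. pay 119827 -> balance=5857

5857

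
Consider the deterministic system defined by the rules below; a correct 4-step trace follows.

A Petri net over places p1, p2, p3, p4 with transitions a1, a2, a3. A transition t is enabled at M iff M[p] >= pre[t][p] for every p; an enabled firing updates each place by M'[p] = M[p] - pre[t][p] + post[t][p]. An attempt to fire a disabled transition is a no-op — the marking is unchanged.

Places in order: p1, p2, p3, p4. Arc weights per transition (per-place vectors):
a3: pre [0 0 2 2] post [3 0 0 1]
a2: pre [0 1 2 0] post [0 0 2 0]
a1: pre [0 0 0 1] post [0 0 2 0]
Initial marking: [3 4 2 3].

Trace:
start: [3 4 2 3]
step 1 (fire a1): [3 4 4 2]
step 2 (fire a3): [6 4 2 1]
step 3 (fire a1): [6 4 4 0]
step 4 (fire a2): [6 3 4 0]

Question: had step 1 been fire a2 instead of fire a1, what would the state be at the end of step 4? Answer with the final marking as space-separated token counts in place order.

6 2 2 1

(re-executing from step 1 with the substitution; state before step 1: [3 4 2 3])
step 1 (fire a2): [3 3 2 3]
step 2 (fire a3): [6 3 0 2]
step 3 (fire a1): [6 3 2 1]
step 4 (fire a2): [6 2 2 1]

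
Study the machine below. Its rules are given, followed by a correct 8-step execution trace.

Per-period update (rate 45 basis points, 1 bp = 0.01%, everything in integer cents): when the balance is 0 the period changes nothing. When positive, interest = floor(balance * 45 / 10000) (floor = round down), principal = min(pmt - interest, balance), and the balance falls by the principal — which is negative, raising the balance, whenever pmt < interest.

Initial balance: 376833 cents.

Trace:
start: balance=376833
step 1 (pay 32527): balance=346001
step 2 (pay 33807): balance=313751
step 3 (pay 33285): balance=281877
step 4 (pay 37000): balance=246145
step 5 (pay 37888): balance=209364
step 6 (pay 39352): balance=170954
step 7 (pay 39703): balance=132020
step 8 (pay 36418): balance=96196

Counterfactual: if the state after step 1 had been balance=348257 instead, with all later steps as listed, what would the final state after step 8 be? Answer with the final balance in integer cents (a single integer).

98523

state after step 1 := balance=348257
step 2 (pay 33807): balance=316017
step 3 (pay 33285): balance=284154
step 4 (pay 37000): balance=248432
step 5 (pay 37888): balance=211661
step 6 (pay 39352): balance=173261
step 7 (pay 39703): balance=134337
step 8 (pay 36418): balance=98523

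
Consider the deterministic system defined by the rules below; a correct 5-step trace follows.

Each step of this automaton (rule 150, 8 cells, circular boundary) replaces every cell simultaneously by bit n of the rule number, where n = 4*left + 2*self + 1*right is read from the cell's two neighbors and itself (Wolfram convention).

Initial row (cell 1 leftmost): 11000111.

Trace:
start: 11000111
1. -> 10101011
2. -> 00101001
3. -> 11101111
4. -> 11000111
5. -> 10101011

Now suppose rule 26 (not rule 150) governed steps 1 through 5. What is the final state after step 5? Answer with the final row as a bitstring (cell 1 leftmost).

11000010

(re-executing steps 1..5 under rule 26; state before step 1: 11000111)
1. -> 00101100
2. -> 01001010
3. -> 10110001
4. -> 00101011
5. -> 11000010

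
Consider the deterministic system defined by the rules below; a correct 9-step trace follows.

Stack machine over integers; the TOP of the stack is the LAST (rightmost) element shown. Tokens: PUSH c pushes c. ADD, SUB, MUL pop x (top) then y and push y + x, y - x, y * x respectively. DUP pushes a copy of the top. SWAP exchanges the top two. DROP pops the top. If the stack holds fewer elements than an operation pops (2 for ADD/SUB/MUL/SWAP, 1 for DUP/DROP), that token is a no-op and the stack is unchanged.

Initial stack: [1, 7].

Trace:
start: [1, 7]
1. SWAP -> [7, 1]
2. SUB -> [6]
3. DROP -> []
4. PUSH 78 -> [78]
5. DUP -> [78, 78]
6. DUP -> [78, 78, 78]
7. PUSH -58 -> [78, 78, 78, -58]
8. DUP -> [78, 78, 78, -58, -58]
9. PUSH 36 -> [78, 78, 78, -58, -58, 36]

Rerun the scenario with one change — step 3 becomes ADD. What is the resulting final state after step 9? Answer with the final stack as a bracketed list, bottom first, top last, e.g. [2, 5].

(re-executing from step 3 with the substitution; state before step 3: [6])
3. ADD -> [6]
4. PUSH 78 -> [6, 78]
5. DUP -> [6, 78, 78]
6. DUP -> [6, 78, 78, 78]
7. PUSH -58 -> [6, 78, 78, 78, -58]
8. DUP -> [6, 78, 78, 78, -58, -58]
9. PUSH 36 -> [6, 78, 78, 78, -58, -58, 36]

[6, 78, 78, 78, -58, -58, 36]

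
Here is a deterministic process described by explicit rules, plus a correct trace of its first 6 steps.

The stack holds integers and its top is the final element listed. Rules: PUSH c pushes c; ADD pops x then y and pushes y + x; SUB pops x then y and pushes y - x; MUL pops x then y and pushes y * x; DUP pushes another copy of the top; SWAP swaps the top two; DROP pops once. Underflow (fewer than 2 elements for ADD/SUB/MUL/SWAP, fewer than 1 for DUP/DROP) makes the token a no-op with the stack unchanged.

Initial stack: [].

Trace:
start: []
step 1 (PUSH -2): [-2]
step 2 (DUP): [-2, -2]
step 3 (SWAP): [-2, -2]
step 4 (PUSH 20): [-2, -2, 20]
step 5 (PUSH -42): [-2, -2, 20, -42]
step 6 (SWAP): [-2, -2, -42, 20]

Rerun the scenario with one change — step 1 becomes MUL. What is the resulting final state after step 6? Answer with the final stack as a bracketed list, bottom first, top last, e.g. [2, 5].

[-42, 20]

(re-executing from step 1 with the substitution; state before step 1: [])
step 1 (MUL): []
step 2 (DUP): []
step 3 (SWAP): []
step 4 (PUSH 20): [20]
step 5 (PUSH -42): [20, -42]
step 6 (SWAP): [-42, 20]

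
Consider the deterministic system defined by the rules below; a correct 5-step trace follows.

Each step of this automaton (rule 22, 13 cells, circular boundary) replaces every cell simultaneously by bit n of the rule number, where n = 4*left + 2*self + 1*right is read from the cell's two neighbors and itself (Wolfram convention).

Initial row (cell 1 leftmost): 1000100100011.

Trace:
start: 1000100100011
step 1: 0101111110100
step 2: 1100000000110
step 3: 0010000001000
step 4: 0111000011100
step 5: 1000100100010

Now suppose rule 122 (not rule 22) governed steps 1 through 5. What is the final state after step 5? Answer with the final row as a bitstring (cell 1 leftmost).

1111100111110

(re-executing steps 1..5 under rule 122; state before step 1: 1000100100011)
step 1: 1101011010110
step 2: 1110111101111
step 3: 0011100111000
step 4: 0110111101100
step 5: 1111100111110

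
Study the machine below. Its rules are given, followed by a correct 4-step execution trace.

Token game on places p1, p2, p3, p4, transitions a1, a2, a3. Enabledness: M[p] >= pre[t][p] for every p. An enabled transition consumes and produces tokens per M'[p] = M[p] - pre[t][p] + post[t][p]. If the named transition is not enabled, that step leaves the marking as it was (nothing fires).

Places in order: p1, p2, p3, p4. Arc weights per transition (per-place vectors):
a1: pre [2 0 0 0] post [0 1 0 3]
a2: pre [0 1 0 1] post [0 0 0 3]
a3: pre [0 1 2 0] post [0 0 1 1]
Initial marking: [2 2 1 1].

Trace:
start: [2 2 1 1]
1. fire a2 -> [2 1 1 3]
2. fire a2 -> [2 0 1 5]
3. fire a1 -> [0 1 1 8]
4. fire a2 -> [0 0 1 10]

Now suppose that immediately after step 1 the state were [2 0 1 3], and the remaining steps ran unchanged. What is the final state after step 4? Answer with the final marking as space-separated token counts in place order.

state after step 1 := [2 0 1 3]
2. fire a2 -> [2 0 1 3]
3. fire a1 -> [0 1 1 6]
4. fire a2 -> [0 0 1 8]

0 0 1 8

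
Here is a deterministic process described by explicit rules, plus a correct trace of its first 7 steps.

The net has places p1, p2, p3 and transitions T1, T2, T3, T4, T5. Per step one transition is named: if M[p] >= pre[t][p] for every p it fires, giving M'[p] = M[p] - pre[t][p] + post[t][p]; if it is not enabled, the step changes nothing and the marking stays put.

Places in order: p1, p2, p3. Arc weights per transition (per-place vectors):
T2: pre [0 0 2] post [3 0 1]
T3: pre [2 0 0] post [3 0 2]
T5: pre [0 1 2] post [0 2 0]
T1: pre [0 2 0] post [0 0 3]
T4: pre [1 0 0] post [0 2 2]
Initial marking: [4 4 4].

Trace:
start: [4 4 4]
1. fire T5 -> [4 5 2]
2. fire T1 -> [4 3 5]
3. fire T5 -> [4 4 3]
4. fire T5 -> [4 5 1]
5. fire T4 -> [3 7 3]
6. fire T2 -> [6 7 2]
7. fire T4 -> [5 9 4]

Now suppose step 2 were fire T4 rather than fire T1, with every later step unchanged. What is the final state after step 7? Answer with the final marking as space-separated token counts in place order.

(re-executing from step 2 with the substitution; state before step 2: [4 5 2])
2. fire T4 -> [3 7 4]
3. fire T5 -> [3 8 2]
4. fire T5 -> [3 9 0]
5. fire T4 -> [2 11 2]
6. fire T2 -> [5 11 1]
7. fire T4 -> [4 13 3]

4 13 3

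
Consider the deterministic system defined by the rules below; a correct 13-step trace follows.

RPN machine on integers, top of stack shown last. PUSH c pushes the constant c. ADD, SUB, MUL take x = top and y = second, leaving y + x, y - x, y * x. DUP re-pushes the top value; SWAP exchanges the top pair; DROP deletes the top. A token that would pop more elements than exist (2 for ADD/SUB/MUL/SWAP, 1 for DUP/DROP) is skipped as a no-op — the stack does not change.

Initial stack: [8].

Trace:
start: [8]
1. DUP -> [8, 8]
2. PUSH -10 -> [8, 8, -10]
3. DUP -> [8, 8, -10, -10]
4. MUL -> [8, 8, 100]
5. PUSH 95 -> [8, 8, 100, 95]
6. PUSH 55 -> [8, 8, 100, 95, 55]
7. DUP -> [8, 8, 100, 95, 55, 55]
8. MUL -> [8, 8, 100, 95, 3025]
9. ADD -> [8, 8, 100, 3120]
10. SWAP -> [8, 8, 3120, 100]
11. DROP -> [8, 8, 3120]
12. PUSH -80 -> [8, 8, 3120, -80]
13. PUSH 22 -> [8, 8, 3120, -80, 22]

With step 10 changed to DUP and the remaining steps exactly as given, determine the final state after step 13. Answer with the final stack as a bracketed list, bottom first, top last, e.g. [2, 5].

[8, 8, 100, 3120, -80, 22]

(re-executing from step 10 with the substitution; state before step 10: [8, 8, 100, 3120])
10. DUP -> [8, 8, 100, 3120, 3120]
11. DROP -> [8, 8, 100, 3120]
12. PUSH -80 -> [8, 8, 100, 3120, -80]
13. PUSH 22 -> [8, 8, 100, 3120, -80, 22]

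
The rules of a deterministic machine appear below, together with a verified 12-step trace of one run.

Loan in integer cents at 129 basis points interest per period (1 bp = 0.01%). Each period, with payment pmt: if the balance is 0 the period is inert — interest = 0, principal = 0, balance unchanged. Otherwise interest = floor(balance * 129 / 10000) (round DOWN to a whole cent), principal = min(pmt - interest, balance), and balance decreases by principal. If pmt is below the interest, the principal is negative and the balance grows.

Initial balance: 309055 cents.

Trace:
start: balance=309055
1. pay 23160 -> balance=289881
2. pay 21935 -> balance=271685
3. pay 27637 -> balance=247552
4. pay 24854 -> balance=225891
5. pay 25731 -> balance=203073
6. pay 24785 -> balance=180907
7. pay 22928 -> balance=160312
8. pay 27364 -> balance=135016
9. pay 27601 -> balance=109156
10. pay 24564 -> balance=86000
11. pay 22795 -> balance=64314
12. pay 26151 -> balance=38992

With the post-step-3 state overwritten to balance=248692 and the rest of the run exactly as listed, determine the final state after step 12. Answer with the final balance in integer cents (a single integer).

40270

state after step 3 := balance=248692
4. pay 24854 -> balance=227046
5. pay 25731 -> balance=204243
6. pay 24785 -> balance=182092
7. pay 22928 -> balance=161512
8. pay 27364 -> balance=136231
9. pay 27601 -> balance=110387
10. pay 24564 -> balance=87246
11. pay 22795 -> balance=65576
12. pay 26151 -> balance=40270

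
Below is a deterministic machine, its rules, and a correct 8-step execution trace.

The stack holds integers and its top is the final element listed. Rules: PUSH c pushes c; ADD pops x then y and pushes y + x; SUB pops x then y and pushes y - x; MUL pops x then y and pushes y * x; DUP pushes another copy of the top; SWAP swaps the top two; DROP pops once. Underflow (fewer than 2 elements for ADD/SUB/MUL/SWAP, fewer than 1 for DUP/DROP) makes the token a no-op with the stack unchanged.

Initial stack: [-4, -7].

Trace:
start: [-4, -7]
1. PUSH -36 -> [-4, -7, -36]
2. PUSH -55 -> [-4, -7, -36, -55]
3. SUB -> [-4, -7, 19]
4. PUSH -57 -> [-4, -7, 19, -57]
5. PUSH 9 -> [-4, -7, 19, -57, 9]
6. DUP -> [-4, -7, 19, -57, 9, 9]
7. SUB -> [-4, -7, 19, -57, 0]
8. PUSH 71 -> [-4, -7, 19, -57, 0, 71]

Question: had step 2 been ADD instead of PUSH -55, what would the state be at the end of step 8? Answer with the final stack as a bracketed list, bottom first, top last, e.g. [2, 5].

(re-executing from step 2 with the substitution; state before step 2: [-4, -7, -36])
2. ADD -> [-4, -43]
3. SUB -> [39]
4. PUSH -57 -> [39, -57]
5. PUSH 9 -> [39, -57, 9]
6. DUP -> [39, -57, 9, 9]
7. SUB -> [39, -57, 0]
8. PUSH 71 -> [39, -57, 0, 71]

[39, -57, 0, 71]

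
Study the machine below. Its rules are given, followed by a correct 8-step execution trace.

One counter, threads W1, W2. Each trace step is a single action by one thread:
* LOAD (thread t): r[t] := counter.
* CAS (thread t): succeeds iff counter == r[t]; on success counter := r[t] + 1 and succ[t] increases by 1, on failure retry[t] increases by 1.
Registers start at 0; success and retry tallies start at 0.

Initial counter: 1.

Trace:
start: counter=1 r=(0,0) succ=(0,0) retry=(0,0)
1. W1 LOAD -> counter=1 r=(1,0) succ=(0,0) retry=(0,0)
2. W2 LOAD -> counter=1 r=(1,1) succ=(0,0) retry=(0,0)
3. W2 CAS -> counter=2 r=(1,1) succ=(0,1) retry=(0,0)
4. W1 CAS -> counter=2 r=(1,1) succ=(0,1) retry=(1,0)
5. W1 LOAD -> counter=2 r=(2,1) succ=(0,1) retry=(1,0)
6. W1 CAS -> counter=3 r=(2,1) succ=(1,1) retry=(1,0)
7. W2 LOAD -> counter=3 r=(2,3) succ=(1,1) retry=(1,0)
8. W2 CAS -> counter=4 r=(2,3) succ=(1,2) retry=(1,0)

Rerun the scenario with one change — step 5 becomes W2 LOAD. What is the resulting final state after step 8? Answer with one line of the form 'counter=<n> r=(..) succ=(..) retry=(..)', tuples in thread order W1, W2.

(re-executing from step 5 with the substitution; state before step 5: counter=2 r=(1,1) succ=(0,1) retry=(1,0))
5. W2 LOAD -> counter=2 r=(1,2) succ=(0,1) retry=(1,0)
6. W1 CAS -> counter=2 r=(1,2) succ=(0,1) retry=(2,0)
7. W2 LOAD -> counter=2 r=(1,2) succ=(0,1) retry=(2,0)
8. W2 CAS -> counter=3 r=(1,2) succ=(0,2) retry=(2,0)

counter=3 r=(1,2) succ=(0,2) retry=(2,0)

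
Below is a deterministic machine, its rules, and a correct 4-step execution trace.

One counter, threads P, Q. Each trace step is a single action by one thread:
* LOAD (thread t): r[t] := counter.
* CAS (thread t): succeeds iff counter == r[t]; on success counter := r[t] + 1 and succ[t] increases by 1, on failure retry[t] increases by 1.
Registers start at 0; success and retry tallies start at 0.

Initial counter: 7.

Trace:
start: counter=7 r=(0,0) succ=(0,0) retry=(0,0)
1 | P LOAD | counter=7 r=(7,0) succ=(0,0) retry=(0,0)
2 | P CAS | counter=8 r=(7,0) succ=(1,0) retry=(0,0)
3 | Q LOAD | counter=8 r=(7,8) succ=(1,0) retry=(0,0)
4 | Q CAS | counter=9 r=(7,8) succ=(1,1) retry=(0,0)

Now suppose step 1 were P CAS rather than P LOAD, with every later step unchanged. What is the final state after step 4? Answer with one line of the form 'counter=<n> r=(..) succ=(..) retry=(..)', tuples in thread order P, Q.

(re-executing from step 1 with the substitution; state before step 1: counter=7 r=(0,0) succ=(0,0) retry=(0,0))
1 | P CAS | counter=7 r=(0,0) succ=(0,0) retry=(1,0)
2 | P CAS | counter=7 r=(0,0) succ=(0,0) retry=(2,0)
3 | Q LOAD | counter=7 r=(0,7) succ=(0,0) retry=(2,0)
4 | Q CAS | counter=8 r=(0,7) succ=(0,1) retry=(2,0)

counter=8 r=(0,7) succ=(0,1) retry=(2,0)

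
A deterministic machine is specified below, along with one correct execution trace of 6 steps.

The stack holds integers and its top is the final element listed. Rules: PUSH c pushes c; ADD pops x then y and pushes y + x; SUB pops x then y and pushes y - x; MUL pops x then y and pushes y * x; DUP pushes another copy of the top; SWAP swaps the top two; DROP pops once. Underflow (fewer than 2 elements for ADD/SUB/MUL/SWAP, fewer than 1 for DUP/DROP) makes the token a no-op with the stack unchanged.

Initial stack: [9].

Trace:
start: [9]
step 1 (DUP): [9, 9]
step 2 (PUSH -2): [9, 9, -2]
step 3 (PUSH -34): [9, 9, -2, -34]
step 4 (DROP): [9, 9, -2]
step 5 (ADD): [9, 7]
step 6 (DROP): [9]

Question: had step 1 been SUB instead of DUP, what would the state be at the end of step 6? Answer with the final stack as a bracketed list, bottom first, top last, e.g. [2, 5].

[]

(re-executing from step 1 with the substitution; state before step 1: [9])
step 1 (SUB): [9]
step 2 (PUSH -2): [9, -2]
step 3 (PUSH -34): [9, -2, -34]
step 4 (DROP): [9, -2]
step 5 (ADD): [7]
step 6 (DROP): []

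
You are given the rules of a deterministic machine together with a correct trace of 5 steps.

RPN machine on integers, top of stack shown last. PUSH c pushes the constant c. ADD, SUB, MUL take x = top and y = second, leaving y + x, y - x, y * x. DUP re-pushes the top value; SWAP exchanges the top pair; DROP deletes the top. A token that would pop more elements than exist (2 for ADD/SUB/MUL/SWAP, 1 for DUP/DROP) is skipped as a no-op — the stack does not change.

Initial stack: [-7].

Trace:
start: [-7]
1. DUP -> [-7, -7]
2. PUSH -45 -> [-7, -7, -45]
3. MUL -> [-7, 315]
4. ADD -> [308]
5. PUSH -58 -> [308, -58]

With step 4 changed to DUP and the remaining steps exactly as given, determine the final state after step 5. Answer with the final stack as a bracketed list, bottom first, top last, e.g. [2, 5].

(re-executing from step 4 with the substitution; state before step 4: [-7, 315])
4. DUP -> [-7, 315, 315]
5. PUSH -58 -> [-7, 315, 315, -58]

[-7, 315, 315, -58]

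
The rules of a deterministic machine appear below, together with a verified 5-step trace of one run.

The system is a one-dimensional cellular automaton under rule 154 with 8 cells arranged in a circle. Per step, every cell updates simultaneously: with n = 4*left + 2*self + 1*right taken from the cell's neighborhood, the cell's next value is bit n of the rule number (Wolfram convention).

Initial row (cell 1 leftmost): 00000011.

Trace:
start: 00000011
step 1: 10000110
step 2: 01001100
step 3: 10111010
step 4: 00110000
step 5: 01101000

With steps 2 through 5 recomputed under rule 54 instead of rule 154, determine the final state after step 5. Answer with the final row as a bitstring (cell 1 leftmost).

(re-executing steps 2..5 under rule 54; state before step 2: 10000110)
step 2: 11001001
step 3: 00111110
step 4: 01000001
step 5: 11100011

11100011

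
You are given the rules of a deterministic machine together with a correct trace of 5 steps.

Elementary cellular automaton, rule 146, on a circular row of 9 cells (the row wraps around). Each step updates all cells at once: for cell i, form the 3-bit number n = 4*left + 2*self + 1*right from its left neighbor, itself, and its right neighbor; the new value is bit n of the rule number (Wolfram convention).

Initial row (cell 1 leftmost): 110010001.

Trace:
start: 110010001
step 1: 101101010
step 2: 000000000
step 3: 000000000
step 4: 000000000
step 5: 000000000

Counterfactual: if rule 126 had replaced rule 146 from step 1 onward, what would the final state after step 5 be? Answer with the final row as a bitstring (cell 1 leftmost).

100000111

(re-executing steps 1..5 under rule 126; state before step 1: 110010001)
step 1: 011111011
step 2: 110001111
step 3: 011011000
step 4: 111111100
step 5: 100000111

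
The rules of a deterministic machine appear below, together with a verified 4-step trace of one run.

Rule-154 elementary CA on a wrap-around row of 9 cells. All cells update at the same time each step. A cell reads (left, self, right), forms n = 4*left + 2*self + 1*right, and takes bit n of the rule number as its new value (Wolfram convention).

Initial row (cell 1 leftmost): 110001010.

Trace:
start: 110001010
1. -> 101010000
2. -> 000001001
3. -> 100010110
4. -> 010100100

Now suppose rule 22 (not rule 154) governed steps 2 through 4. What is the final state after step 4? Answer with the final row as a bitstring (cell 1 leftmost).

011101001

(re-executing steps 2..4 under rule 22; state before step 2: 101010000)
2. -> 101011001
3. -> 001000110
4. -> 011101001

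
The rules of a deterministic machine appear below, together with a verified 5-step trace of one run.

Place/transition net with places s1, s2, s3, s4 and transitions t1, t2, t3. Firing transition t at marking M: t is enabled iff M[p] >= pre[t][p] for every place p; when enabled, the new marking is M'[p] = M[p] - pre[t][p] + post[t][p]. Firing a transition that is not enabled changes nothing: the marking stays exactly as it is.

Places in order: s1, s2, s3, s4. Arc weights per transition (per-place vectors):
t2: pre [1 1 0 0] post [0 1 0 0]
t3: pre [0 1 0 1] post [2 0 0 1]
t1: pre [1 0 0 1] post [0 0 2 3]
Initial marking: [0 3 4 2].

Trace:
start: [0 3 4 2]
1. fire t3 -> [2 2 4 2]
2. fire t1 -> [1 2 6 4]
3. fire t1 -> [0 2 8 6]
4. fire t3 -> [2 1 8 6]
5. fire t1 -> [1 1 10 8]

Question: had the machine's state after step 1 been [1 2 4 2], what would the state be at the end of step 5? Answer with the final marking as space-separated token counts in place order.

1 1 8 6

state after step 1 := [1 2 4 2]
2. fire t1 -> [0 2 6 4]
3. fire t1 -> [0 2 6 4]
4. fire t3 -> [2 1 6 4]
5. fire t1 -> [1 1 8 6]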